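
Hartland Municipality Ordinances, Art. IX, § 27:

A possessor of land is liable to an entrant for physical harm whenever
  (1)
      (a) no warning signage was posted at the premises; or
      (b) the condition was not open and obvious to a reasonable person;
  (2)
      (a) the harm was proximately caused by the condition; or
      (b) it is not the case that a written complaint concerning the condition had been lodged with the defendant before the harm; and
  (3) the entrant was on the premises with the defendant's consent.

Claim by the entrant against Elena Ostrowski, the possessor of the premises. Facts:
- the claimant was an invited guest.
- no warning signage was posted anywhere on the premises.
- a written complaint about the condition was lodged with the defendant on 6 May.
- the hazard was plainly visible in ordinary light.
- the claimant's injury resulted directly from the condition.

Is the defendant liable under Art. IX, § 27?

(a) no signage posted — met.
(b) not open/obvious — not satisfied.
(1) = T OR F = true.
(a) proximate cause — holds.
(b) not (complaint lodged) — fails.
So (2) is satisfied (T OR F).
(3) consent to enter — holds.
Overall: T AND T AND T → true.

Yes — liable.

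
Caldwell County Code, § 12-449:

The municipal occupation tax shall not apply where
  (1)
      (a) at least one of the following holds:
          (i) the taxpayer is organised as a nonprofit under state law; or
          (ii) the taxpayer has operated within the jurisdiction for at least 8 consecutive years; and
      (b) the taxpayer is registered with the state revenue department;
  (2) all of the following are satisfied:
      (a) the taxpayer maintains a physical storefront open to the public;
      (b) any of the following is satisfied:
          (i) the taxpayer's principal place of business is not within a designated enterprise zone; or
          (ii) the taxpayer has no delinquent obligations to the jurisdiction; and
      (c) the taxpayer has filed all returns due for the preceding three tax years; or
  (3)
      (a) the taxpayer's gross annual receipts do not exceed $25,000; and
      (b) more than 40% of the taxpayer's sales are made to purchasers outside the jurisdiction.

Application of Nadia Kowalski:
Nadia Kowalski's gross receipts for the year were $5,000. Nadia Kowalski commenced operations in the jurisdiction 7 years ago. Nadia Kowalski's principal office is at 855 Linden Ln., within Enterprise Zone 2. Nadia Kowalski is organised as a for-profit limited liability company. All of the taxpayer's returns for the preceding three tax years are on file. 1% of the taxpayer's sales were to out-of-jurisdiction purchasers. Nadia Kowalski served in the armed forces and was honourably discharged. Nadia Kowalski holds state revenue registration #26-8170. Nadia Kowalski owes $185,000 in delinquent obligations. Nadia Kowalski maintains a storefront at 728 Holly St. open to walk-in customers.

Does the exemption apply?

(i) nonprofit — not met.
(ii) ≥ 8 yrs in jurisdiction — not satisfied.
(a) = F OR F = false.
(b) state-registered — met.
(1): F AND T → false.
(a) has storefront — met.
(i) not (in enterprise zone) — not met.
(ii) no delinquency — not satisfied.
So (b) is not satisfied (F OR F).
(c) returns current — holds.
(2) = T AND F AND T = false.
(a) receipts ≤ $25,000 — holds.
(b) >40% out-of-jur. sales — not met.
So (3) is not satisfied (T AND F).
Overall: F OR F OR F → false.

No — not exempt.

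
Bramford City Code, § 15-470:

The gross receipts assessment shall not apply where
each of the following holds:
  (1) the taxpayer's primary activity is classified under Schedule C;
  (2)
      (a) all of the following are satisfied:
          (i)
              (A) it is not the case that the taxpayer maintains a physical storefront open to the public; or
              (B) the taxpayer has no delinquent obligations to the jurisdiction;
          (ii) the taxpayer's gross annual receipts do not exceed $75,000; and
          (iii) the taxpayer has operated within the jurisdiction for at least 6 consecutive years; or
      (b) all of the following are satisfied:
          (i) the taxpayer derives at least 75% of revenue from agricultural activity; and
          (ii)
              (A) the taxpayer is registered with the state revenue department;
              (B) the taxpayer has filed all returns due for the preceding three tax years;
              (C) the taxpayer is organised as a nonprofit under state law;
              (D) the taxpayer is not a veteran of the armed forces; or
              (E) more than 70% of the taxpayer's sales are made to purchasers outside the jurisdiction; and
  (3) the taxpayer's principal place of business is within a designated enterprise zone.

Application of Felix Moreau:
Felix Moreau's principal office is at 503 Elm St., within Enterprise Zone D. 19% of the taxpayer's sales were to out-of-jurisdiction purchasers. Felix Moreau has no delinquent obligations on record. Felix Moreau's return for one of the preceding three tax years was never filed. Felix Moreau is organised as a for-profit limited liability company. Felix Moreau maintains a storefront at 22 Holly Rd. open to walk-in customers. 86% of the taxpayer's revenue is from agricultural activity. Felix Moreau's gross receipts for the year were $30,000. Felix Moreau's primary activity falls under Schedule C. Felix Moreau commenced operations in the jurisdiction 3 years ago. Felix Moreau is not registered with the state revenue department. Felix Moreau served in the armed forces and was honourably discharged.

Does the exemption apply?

(1) Schedule C activity — holds.
(A) not (has storefront) — fails.
(B) no delinquency — met.
(i): F OR T → true.
(ii) receipts ≤ $75,000 — satisfied.
(iii) ≥ 6 yrs in jurisdiction — fails.
So (a) is not satisfied (T AND T AND F).
(i) ≥75% agricultural — holds.
(A) state-registered — fails.
(B) returns current — not met.
(C) nonprofit — not met.
(D) not (veteran) — not satisfied.
(E) >70% out-of-jur. sales — not satisfied.
(ii): F OR F OR F OR F OR F → false.
(b) = T AND F = false.
(2): F OR F → false.
(3) in enterprise zone — holds.
Overall = T AND F AND T = false.

No — not exempt.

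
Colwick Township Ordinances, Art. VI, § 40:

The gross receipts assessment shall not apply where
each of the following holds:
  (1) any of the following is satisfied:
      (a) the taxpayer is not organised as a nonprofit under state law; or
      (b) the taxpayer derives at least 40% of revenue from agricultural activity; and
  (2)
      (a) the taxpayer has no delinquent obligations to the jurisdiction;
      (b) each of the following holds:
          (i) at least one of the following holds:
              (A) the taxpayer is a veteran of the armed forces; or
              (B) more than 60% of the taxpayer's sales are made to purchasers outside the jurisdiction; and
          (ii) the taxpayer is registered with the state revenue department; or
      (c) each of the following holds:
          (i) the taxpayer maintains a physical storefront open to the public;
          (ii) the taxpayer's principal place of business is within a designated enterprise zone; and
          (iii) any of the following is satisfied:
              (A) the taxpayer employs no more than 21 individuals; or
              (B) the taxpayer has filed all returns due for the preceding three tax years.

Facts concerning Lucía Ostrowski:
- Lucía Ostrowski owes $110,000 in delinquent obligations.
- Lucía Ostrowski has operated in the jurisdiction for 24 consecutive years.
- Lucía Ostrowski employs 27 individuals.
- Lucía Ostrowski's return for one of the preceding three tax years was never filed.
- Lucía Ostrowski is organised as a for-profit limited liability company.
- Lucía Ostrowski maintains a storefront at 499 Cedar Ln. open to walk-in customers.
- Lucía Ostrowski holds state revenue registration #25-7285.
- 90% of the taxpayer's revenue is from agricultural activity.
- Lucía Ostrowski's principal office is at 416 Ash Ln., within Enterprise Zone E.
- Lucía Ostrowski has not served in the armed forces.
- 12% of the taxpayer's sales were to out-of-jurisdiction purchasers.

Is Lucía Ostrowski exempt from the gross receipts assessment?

(a) not (nonprofit) — satisfied.
(b) ≥40% agricultural — met.
(1): T OR T → true.
(a) no delinquency — fails.
(A) veteran — not satisfied.
(B) >60% out-of-jur. sales — not satisfied.
(i) = F OR F = false.
(ii) state-registered — holds.
So (b) is not satisfied (F AND T).
(i) has storefront — holds.
(ii) in enterprise zone — met.
(A) ≤ 21 employees — not met.
(B) returns current — not met.
(iii): F OR F → false.
So (c) is not satisfied (T AND T AND F).
So (2) is not satisfied (F OR F OR F).
Overall: T AND F → false.

No — not exempt.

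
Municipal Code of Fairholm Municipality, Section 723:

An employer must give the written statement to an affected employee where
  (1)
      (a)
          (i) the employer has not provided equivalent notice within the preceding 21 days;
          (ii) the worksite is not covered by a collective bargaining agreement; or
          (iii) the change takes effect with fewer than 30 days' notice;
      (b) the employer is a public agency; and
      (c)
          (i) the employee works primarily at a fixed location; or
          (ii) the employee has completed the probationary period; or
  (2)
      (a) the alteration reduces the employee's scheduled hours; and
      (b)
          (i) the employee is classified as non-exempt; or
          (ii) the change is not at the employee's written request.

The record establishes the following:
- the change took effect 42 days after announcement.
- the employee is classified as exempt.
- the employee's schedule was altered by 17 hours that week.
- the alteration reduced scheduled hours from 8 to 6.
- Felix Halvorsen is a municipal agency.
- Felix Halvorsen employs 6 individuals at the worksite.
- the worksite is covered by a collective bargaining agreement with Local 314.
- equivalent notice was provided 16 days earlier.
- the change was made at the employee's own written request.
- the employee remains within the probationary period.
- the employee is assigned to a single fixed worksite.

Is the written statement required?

(i) no recent notice — fails.
(ii) no CBA — not met.
(iii) < 30 days' notice — not satisfied.
(a) = F OR F OR F = false.
(b) public agency — holds.
(i) fixed location — satisfied.
(ii) past probation — not met.
(c) = T OR F = true.
So (1) is not satisfied (F AND T AND T).
(a) hours reduced — holds.
(i) non-exempt — not met.
(ii) not employee-requested — not satisfied.
(b) = F OR F = false.
So (2) is not satisfied (T AND F).
Overall = F OR F = false.

No — not required.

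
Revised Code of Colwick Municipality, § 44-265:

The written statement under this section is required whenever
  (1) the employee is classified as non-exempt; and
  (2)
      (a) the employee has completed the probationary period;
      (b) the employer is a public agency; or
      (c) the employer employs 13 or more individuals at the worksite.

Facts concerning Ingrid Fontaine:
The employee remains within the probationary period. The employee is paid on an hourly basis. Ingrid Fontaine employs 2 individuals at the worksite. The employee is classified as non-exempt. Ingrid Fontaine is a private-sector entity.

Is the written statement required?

(1) non-exempt — satisfied.
(a) past probation — not met.
(b) public agency — not met.
(c) ≥ 13 at site — not met.
(2) = F OR F OR F = false.
Overall = T AND F = false.

No — not required.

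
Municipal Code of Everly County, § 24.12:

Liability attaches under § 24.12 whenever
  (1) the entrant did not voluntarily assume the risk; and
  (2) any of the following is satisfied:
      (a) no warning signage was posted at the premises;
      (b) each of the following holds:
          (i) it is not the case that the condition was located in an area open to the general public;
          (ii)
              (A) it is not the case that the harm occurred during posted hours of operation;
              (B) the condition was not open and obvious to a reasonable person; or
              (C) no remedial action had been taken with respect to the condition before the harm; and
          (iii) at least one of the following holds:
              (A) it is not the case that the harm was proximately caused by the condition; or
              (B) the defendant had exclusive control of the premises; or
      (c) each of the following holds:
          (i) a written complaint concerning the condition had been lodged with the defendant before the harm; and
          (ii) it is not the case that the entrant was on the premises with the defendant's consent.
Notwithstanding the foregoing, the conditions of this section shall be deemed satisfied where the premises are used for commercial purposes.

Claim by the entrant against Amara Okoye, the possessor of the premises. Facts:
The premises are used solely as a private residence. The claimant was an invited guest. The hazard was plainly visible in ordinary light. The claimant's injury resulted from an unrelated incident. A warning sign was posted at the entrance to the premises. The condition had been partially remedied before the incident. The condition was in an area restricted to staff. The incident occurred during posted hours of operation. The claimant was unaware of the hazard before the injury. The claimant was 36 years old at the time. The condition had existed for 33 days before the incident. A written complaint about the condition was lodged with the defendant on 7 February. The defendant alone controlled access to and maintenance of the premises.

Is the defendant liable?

(1) no assumed risk — satisfied.
(a) no signage posted — not satisfied.
(i) not (public area) — met.
(A) not (during posted hours) — not met.
(B) not open/obvious — not satisfied.
(C) no remedial action — fails.
(ii): F OR F OR F → false.
(A) not (proximate cause) — holds.
(B) exclusive control — met.
(iii): T OR T → true.
(b) = T AND F AND T = false.
(i) complaint lodged — met.
(ii) not (consent to enter) — not met.
(c) = T AND F = false.
(2): F OR F OR F → false.
Overall = T AND F = false.
Exception (commercial use) — not satisfied.
Result: main false OR exception false → false.

No — not liable.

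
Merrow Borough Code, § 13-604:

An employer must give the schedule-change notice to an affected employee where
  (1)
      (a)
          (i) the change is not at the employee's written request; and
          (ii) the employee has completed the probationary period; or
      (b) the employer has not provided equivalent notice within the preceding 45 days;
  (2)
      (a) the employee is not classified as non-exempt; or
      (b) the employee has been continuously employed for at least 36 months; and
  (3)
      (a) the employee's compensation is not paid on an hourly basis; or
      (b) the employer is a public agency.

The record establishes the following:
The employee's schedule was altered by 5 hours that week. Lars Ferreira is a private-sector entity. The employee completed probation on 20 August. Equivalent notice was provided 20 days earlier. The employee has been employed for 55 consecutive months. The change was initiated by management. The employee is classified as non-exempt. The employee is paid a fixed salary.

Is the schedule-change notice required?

Yes — required.

(i) not employee-requested — holds.
(ii) past probation — satisfied.
So (a) is satisfied (T AND T).
(b) no recent notice — not met.
(1) = T OR F = true.
(a) not (non-exempt) — not satisfied.
(b) tenure ≥ 36 mo. — holds.
So (2) is satisfied (F OR T).
(a) not (hourly-paid) — satisfied.
(b) public agency — not met.
(3): T OR F → true.
Overall = T AND T AND T = true.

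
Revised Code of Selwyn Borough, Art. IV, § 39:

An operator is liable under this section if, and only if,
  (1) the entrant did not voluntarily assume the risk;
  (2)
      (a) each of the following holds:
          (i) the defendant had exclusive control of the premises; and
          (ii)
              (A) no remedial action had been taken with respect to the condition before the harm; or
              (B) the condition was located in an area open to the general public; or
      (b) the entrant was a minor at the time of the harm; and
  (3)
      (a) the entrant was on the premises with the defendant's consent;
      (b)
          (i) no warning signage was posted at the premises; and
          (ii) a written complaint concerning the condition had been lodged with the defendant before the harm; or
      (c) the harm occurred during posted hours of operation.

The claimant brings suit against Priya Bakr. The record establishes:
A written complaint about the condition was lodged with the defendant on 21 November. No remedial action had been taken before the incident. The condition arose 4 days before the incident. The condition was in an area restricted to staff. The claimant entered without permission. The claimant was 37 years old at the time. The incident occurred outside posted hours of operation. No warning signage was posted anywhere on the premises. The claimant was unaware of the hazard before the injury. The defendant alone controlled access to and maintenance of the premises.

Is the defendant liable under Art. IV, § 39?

(1) no assumed risk — holds.
(i) exclusive control — satisfied.
(A) no remedial action — satisfied.
(B) public area — fails.
(ii) = T OR F = true.
So (a) is satisfied (T AND T).
(b) entrant a minor — not met.
So (2) is satisfied (T OR F).
(a) consent to enter — not met.
(i) no signage posted — satisfied.
(ii) complaint lodged — holds.
(b): T AND T → true.
(c) during posted hours — not met.
So (3) is satisfied (F OR T OR F).
Overall: T AND T AND T → true.

Yes — liable.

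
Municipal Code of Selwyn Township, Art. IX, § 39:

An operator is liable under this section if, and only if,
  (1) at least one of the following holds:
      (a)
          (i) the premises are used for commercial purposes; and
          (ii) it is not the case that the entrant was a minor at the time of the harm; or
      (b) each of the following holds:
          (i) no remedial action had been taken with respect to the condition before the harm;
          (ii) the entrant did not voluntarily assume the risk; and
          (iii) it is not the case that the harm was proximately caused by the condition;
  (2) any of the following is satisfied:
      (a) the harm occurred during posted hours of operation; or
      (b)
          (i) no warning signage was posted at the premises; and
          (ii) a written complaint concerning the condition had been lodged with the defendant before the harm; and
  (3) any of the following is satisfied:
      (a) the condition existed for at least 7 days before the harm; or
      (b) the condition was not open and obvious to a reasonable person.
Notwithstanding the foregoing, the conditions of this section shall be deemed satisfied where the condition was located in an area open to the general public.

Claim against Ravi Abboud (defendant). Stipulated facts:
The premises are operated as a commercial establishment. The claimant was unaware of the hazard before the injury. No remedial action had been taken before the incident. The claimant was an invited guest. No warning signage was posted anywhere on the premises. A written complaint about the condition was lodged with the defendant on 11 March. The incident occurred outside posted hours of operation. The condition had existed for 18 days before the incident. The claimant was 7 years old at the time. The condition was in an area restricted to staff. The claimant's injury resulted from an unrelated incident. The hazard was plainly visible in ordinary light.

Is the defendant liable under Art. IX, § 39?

(i) commercial use — satisfied.
(ii) not (entrant a minor) — not met.
(a) = T AND F = false.
(i) no remedial action — holds.
(ii) no assumed risk — holds.
(iii) not (proximate cause) — met.
So (b) is satisfied (T AND T AND T).
(1) = F OR T = true.
(a) during posted hours — not met.
(i) no signage posted — satisfied.
(ii) complaint lodged — met.
So (b) is satisfied (T AND T).
(2): F OR T → true.
(a) condition ≥7 days old — satisfied.
(b) not open/obvious — fails.
(3) = T OR F = true.
So Overall is satisfied (T AND T AND T).
Exception (public area) — not satisfied.
Result: main true OR exception false → true.

Yes — liable.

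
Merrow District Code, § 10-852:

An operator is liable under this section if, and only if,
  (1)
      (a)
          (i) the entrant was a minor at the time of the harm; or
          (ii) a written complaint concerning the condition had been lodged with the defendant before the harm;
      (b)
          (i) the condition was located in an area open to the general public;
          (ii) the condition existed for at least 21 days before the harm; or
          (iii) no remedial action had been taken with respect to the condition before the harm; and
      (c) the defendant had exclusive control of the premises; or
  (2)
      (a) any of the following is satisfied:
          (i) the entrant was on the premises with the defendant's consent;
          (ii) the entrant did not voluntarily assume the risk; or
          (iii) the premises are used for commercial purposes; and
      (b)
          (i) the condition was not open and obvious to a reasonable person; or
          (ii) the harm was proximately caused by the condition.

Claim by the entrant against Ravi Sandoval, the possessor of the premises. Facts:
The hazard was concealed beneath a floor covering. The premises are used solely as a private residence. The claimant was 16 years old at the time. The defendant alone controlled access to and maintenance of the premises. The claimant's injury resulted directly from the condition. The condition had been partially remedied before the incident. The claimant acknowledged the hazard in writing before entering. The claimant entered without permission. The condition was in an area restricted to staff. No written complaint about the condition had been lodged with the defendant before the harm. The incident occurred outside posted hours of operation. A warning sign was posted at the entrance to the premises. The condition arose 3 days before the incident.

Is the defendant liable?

(i) entrant a minor — met.
(ii) complaint lodged — not met.
So (a) is satisfied (T OR F).
(i) public area — fails.
(ii) condition ≥21 days old — not satisfied.
(iii) no remedial action — not satisfied.
(b): F OR F OR F → false.
(c) exclusive control — satisfied.
(1) = T AND F AND T = false.
(i) consent to enter — not met.
(ii) no assumed risk — not satisfied.
(iii) commercial use — fails.
So (a) is not satisfied (F OR F OR F).
(i) not open/obvious — holds.
(ii) proximate cause — holds.
(b): T OR T → true.
(2): F AND T → false.
Overall = F OR F = false.

No — not liable.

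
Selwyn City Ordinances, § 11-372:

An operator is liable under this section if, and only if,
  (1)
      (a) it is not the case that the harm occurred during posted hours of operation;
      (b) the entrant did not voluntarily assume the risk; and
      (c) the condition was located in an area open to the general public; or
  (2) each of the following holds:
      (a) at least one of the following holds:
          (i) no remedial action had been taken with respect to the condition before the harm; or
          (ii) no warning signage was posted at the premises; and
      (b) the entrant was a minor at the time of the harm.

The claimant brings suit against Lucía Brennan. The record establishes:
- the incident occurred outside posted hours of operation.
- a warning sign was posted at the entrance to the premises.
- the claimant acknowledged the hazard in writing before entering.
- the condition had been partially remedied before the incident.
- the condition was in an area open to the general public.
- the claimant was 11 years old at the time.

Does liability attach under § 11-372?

No — not liable.

(a) not (during posted hours) — satisfied.
(b) no assumed risk — not satisfied.
(c) public area — holds.
So (1) is not satisfied (T AND F AND T).
(i) no remedial action — fails.
(ii) no signage posted — fails.
So (a) is not satisfied (F OR F).
(b) entrant a minor — satisfied.
(2): F AND T → false.
Overall: F OR F → false.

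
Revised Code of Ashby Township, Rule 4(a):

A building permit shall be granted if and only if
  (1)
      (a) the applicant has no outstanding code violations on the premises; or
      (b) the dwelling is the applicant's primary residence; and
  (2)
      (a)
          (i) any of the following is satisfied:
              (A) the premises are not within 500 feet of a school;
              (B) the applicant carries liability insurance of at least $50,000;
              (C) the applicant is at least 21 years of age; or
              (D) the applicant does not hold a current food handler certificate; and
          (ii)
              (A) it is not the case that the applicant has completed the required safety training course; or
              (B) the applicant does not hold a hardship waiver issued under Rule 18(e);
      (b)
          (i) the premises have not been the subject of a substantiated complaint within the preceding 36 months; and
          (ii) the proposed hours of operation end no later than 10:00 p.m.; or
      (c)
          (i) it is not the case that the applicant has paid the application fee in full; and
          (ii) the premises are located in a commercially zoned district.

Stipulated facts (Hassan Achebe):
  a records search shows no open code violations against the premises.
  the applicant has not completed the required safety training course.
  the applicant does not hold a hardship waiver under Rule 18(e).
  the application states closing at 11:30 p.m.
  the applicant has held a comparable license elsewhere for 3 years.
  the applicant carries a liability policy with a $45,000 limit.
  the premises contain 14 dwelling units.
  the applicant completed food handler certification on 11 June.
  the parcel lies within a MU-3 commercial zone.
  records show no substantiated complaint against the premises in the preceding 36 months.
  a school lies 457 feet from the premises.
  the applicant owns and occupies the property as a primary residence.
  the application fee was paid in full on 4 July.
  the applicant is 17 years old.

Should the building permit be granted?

(a) no code violations — met.
(b) primary residence — met.
(1): T OR T → true.
(A) ≥500 ft from school — fails.
(B) insurance ≥ $50,000 — not met.
(C) age ≥ 21 — not satisfied.
(D) not (food handler cert.) — not satisfied.
So (i) is not satisfied (F OR F OR F OR F).
(A) not (safety training) — satisfied.
(B) not (hardship waiver) — satisfied.
(ii): T OR T → true.
So (a) is not satisfied (F AND T).
(i) no complaint in 36 mo. — holds.
(ii) closes by 10 p.m. — fails.
(b): T AND F → false.
(i) not (fee paid) — not satisfied.
(ii) commercially zoned — met.
So (c) is not satisfied (F AND T).
So (2) is not satisfied (F OR F OR F).
Overall: T AND F → false.

No — denied.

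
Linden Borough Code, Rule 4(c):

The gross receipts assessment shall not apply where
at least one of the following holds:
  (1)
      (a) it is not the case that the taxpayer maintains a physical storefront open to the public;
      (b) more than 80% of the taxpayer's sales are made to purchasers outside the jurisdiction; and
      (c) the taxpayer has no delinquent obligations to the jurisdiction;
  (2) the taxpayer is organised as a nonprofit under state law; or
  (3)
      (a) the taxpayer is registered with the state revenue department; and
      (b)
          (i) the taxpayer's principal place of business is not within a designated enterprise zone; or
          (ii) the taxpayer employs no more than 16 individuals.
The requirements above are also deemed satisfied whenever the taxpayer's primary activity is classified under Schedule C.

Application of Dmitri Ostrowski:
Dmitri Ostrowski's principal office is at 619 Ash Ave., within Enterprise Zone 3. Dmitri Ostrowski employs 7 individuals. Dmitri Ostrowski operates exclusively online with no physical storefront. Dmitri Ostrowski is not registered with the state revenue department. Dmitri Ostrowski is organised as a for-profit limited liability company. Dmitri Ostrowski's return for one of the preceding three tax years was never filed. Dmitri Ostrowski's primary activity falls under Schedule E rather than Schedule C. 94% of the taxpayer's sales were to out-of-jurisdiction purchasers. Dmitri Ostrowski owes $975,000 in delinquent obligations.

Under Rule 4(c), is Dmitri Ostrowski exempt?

(a) not (has storefront) — holds.
(b) >80% out-of-jur. sales — holds.
(c) no delinquency — fails.
(1) = T AND T AND F = false.
(2) nonprofit — fails.
(a) state-registered — fails.
(i) not (in enterprise zone) — not satisfied.
(ii) ≤ 16 employees — satisfied.
So (b) is satisfied (F OR T).
(3) = F AND T = false.
Overall: F OR F OR F → false.
Exception (Schedule C activity) — not satisfied.
Result: main false OR exception false → false.

No — not exempt.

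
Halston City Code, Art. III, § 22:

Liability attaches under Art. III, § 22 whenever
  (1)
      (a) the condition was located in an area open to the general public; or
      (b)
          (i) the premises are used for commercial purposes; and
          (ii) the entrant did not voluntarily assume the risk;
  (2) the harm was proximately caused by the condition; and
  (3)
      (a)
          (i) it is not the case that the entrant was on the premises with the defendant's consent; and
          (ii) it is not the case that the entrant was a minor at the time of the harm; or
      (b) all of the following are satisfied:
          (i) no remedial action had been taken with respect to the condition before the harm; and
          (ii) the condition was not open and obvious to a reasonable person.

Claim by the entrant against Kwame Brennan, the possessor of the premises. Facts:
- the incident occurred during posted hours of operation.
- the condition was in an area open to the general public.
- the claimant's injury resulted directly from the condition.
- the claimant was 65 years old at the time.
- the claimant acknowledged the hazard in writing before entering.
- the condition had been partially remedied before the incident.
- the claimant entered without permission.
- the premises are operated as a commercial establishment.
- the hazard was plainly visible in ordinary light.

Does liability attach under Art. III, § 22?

(a) public area — holds.
(i) commercial use — satisfied.
(ii) no assumed risk — not satisfied.
(b): T AND F → false.
(1): T OR F → true.
(2) proximate cause — satisfied.
(i) not (consent to enter) — met.
(ii) not (entrant a minor) — met.
So (a) is satisfied (T AND T).
(i) no remedial action — fails.
(ii) not open/obvious — not met.
So (b) is not satisfied (F AND F).
(3) = T OR F = true.
Overall = T AND T AND T = true.

Yes — liable.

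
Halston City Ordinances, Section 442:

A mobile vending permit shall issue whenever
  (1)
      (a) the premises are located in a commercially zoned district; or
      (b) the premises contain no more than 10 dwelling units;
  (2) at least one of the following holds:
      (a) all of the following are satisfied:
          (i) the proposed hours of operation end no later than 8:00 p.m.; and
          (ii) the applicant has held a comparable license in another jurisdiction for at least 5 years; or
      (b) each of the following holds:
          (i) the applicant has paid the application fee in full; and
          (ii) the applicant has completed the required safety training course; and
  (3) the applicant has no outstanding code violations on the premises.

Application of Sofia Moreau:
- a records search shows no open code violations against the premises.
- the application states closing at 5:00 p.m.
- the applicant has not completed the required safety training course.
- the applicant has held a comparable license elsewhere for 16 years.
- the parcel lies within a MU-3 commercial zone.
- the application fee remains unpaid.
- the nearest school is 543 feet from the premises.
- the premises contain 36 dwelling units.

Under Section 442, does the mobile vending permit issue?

Yes — granted.

(a) commercially zoned — met.
(b) ≤ 10 units — not satisfied.
(1): T OR F → true.
(i) closes by 8 p.m. — met.
(ii) prior license ≥ 5 yr — satisfied.
(a): T AND T → true.
(i) fee paid — not satisfied.
(ii) safety training — not satisfied.
So (b) is not satisfied (F AND F).
So (2) is satisfied (T OR F).
(3) no code violations — satisfied.
Overall = T AND T AND T = true.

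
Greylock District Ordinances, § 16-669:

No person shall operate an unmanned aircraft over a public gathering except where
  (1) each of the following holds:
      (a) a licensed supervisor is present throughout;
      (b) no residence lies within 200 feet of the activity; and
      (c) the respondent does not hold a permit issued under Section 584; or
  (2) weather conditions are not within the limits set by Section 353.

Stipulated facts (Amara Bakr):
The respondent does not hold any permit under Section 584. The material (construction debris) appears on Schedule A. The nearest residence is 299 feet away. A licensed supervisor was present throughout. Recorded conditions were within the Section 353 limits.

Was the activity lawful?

Yes — lawful.

(a) supervisor present — satisfied.
(b) no residence in 200 ft — met.
(c) not (holds permit) — satisfied.
(1): T AND T AND T → true.
(2) not (weather ok) — not satisfied.
So Overall is satisfied (T OR F).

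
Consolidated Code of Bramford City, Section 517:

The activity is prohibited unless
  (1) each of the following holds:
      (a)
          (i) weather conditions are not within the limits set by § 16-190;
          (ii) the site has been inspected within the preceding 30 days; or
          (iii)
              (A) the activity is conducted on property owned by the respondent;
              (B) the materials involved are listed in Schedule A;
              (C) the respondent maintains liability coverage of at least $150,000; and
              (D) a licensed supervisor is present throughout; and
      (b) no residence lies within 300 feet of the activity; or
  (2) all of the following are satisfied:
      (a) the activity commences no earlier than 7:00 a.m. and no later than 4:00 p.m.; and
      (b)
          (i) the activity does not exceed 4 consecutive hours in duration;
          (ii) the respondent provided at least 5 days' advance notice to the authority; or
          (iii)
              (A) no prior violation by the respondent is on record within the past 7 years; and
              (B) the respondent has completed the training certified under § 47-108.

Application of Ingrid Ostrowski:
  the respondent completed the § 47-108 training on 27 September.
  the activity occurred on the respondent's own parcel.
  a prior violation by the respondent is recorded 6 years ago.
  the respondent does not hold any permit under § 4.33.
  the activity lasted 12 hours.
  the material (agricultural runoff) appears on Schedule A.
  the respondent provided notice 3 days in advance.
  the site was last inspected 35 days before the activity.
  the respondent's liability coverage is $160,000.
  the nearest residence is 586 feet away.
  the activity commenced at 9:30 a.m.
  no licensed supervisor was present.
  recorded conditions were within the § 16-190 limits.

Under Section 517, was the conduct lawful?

(i) not (weather ok) — not met.
(ii) site inspected — fails.
(A) own property — satisfied.
(B) Schedule A material — holds.
(C) coverage ≥ $150,000 — met.
(D) supervisor present — not met.
So (iii) is not satisfied (T AND T AND T AND F).
So (a) is not satisfied (F OR F OR F).
(b) no residence in 300 ft — holds.
(1): F AND T → false.
(a) start within hours — met.
(i) ≤ 4 hrs duration — not met.
(ii) ≥5 days' notice — not satisfied.
(A) no prior violation — not met.
(B) training certified — met.
So (iii) is not satisfied (F AND T).
So (b) is not satisfied (F OR F OR F).
(2) = T AND F = false.
Overall = F OR F = false.

No — unlawful.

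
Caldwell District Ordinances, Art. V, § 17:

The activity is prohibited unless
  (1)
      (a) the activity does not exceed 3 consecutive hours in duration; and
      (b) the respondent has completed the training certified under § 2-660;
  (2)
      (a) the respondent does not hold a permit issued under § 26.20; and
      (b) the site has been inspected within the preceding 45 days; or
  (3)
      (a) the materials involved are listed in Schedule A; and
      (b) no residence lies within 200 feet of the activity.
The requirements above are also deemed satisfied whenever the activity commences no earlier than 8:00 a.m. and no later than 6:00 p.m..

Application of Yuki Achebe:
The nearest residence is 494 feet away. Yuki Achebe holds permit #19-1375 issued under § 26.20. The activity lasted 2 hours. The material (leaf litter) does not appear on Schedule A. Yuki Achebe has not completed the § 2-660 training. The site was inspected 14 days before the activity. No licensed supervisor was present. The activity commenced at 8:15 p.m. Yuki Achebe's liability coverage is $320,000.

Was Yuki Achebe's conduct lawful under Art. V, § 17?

No — unlawful.

(a) ≤ 3 hrs duration — met.
(b) training certified — not met.
So (1) is not satisfied (T AND F).
(a) not (holds permit) — not satisfied.
(b) site inspected — holds.
So (2) is not satisfied (F AND T).
(a) Schedule A material — not satisfied.
(b) no residence in 200 ft — holds.
(3) = F AND T = false.
Overall: F OR F OR F → false.
Exception (start within hours) — not satisfied.
Result: main false OR exception false → false.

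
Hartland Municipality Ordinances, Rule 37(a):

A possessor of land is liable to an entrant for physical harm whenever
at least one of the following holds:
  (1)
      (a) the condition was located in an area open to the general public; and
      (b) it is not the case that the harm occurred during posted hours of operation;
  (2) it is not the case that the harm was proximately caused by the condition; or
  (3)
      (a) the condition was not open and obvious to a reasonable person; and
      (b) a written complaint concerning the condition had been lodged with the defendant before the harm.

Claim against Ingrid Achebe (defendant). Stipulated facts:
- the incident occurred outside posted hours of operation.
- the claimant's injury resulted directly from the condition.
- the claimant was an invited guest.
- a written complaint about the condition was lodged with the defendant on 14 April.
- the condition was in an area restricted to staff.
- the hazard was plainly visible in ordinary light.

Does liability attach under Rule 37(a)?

No — not liable.

(a) public area — fails.
(b) not (during posted hours) — holds.
So (1) is not satisfied (F AND T).
(2) not (proximate cause) — not satisfied.
(a) not open/obvious — not satisfied.
(b) complaint lodged — met.
So (3) is not satisfied (F AND T).
Overall = F OR F OR F = false.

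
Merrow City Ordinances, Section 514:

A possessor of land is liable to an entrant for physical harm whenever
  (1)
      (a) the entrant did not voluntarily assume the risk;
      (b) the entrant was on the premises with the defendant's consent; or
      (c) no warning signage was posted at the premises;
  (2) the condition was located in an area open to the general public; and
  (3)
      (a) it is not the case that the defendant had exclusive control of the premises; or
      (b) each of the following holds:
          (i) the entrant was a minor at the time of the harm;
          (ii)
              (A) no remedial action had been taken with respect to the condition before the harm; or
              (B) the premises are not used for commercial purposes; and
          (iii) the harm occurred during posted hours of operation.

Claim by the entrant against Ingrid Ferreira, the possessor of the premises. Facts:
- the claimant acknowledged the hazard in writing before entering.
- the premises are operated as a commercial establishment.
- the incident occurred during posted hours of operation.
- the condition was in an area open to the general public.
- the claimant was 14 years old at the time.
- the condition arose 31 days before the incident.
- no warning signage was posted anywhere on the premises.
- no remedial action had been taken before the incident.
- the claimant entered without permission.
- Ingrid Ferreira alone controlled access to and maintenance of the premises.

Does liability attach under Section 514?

Yes — liable.

(a) no assumed risk — fails.
(b) consent to enter — not met.
(c) no signage posted — met.
So (1) is satisfied (F OR F OR T).
(2) public area — holds.
(a) not (exclusive control) — not satisfied.
(i) entrant a minor — holds.
(A) no remedial action — satisfied.
(B) not (commercial use) — fails.
So (ii) is satisfied (T OR F).
(iii) during posted hours — holds.
(b): T AND T AND T → true.
(3) = F OR T = true.
So Overall is satisfied (T AND T AND T).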